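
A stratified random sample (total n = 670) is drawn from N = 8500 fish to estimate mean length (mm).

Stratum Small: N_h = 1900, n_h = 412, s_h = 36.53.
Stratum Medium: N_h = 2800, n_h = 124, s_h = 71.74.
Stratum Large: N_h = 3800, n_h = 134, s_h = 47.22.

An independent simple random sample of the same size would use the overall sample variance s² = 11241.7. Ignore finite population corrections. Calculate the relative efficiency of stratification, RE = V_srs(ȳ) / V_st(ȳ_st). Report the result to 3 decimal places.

V̂(ȳ_st) = Σ W_h² s_h²/n_h, with W_h = N_h/N and N = 8500:
  stratum Small: (1900/8500)²·36.53²/412 = 0.161835
  stratum Medium: (2800/8500)²·71.74²/124 = 4.5038
  stratum Large: (3800/8500)²·47.22²/134 = 3.32565
V_st = 7.99129
V_srs = s²/n = 11241.7/670 = 16.7787
Relative efficiency = V_srs / V_st = 16.7787/7.99129 = 2.0996

RE ≈ 2.100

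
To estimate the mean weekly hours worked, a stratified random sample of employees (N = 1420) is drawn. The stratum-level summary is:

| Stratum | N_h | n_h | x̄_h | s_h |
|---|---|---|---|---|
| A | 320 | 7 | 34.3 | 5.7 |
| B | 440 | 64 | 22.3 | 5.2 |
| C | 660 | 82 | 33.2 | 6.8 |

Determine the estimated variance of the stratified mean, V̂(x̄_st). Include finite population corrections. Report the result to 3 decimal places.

V̂(x̄_st) ≈ 0.372

V̂(x̄_st) = Σ W_h² (1 − n_h/N_h) s_h²/n_h, with W_h = N_h/N and N = 1420:
  stratum A: (320/1420)²·(1 − 7/320)·5.7²/7 = 0.230552
  stratum B: (440/1420)²·(1 − 64/440)·5.2²/64 = 0.0346649
  stratum C: (660/1420)²·(1 − 82/660)·6.8²/82 = 0.106684
V̂(x̄_st) = 0.371901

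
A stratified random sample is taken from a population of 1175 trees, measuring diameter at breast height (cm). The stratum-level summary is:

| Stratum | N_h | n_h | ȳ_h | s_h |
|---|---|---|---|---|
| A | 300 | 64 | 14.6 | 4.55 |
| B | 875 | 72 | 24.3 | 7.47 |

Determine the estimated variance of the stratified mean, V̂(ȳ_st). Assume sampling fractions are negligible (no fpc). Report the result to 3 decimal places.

V̂(ȳ_st) ≈ 0.451

V̂(ȳ_st) = Σ W_h² s_h²/n_h, with W_h = N_h/N and N = 1175:
  stratum A: (300/1175)²·4.55²/64 = 0.0210867
  stratum B: (875/1175)²·7.47²/72 = 0.429783
V̂(ȳ_st) = 0.45087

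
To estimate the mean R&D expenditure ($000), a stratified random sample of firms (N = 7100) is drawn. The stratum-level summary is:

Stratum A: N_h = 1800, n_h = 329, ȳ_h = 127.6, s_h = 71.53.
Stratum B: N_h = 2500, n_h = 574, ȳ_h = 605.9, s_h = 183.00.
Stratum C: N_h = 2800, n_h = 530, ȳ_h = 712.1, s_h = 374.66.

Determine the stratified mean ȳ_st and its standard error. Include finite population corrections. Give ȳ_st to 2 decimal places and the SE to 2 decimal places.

ȳ_st ≈ 526.52, SE ≈ 6.31

ȳ_st = Σ W_h ȳ_h = (1800·127.6 + 2500·605.9 + 2800·712.1)/7100 = 526.52254
V̂(ȳ_st) = Σ W_h² (1 − n_h/N_h) s_h²/n_h, with W_h = N_h/N and N = 7100:
  stratum A: (1800/7100)²·(1 − 329/1800)·71.53²/329 = 0.816863
  stratum B: (2500/7100)²·(1 − 574/2500)·183.00²/574 = 5.57275
  stratum C: (2800/7100)²·(1 − 530/2800)·374.66²/530 = 33.3938
V̂(ȳ_st) = 39.7834
SE(ȳ_st) = √39.7834 = 6.30741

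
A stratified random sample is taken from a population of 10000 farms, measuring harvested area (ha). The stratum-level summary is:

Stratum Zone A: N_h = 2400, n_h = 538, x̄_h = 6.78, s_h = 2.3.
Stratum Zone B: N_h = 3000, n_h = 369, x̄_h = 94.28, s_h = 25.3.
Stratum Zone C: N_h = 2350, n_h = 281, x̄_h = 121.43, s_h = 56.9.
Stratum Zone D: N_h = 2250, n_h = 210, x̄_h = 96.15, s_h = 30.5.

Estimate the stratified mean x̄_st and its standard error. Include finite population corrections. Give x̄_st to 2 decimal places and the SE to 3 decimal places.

x̄_st = Σ W_h x̄_h = (2400·6.78 + 3000·94.28 + 2350·121.43 + 2250·96.15)/10000 = 80.08100
V̂(x̄_st) = Σ W_h² (1 − n_h/N_h) s_h²/n_h, with W_h = N_h/N and N = 10000:
  stratum Zone A: (2400/10000)²·(1 − 538/2400)·2.3²/538 = 0.000439404
  stratum Zone B: (3000/10000)²·(1 − 369/3000)·25.3²/369 = 0.136917
  stratum Zone C: (2350/10000)²·(1 − 281/2350)·56.9²/281 = 0.560204
  stratum Zone D: (2250/10000)²·(1 − 210/2250)·30.5²/210 = 0.203326
V̂(x̄_st) = 0.900887
SE(x̄_st) = √0.900887 = 0.949151

x̄_st ≈ 80.08, SE ≈ 0.949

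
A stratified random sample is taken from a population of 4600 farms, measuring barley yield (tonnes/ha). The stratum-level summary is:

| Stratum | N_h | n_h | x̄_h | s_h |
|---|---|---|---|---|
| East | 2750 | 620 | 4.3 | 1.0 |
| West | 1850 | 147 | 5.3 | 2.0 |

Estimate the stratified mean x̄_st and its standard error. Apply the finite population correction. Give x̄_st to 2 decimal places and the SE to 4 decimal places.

x̄_st = Σ W_h x̄_h = (2750·4.3 + 1850·5.3)/4600 = 4.70217
V̂(x̄_st) = Σ W_h² (1 − n_h/N_h) s_h²/n_h, with W_h = N_h/N and N = 4600:
  stratum East: (2750/4600)²·(1 − 620/2750)·1.0²/620 = 0.000446483
  stratum West: (1850/4600)²·(1 − 147/1850)·2.0²/147 = 0.00405148
V̂(x̄_st) = 0.00449796
SE(x̄_st) = √0.00449796 = 0.0670668

x̄_st ≈ 4.70, SE ≈ 0.0671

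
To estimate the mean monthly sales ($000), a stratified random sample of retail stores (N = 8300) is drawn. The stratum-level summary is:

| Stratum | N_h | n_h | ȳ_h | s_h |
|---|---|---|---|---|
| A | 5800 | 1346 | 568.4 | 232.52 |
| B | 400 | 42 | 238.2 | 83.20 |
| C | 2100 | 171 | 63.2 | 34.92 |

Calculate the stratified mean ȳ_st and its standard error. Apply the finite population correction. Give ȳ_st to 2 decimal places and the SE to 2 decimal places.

ȳ_st ≈ 424.67, SE ≈ 3.98

ȳ_st = Σ W_h ȳ_h = (5800·568.4 + 400·238.2 + 2100·63.2)/8300 = 424.66506
V̂(ȳ_st) = Σ W_h² (1 − n_h/N_h) s_h²/n_h, with W_h = N_h/N and N = 8300:
  stratum A: (5800/8300)²·(1 − 1346/5800)·232.52²/1346 = 15.0625
  stratum B: (400/8300)²·(1 − 42/400)·83.20²/42 = 0.342598
  stratum C: (2100/8300)²·(1 − 171/2100)·34.92²/171 = 0.419322
V̂(ȳ_st) = 15.8244
SE(ȳ_st) = √15.8244 = 3.97799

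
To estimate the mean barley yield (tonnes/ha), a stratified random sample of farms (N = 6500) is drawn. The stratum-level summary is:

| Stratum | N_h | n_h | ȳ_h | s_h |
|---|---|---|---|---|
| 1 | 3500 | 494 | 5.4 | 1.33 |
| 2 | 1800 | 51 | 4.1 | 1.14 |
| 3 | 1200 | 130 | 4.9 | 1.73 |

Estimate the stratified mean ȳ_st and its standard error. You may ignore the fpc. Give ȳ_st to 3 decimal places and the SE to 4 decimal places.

ȳ_st ≈ 4.948, SE ≈ 0.0615

ȳ_st = Σ W_h ȳ_h = (3500·5.4 + 1800·4.1 + 1200·4.9)/6500 = 4.94769
V̂(ȳ_st) = Σ W_h² s_h²/n_h, with W_h = N_h/N and N = 6500:
  stratum 1: (3500/6500)²·1.33²/494 = 0.00103821
  stratum 2: (1800/6500)²·1.14²/51 = 0.00195415
  stratum 3: (1200/6500)²·1.73²/130 = 0.000784666
V̂(ȳ_st) = 0.00377703
SE(ȳ_st) = √0.00377703 = 0.0614575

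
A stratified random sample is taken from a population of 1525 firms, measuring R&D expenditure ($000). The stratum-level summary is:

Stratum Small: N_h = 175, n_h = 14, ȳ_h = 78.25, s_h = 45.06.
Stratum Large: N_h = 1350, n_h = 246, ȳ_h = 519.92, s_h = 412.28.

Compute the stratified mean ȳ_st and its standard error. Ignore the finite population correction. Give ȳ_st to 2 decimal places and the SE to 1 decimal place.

ȳ_st ≈ 469.24, SE ≈ 23.3

ȳ_st = Σ W_h ȳ_h = (175·78.25 + 1350·519.92)/1525 = 469.23656
V̂(ȳ_st) = Σ W_h² s_h²/n_h, with W_h = N_h/N and N = 1525:
  stratum Small: (175/1525)²·45.06²/14 = 1.90981
  stratum Large: (1350/1525)²·412.28²/246 = 541.474
V̂(ȳ_st) = 543.383
SE(ȳ_st) = √543.383 = 23.3106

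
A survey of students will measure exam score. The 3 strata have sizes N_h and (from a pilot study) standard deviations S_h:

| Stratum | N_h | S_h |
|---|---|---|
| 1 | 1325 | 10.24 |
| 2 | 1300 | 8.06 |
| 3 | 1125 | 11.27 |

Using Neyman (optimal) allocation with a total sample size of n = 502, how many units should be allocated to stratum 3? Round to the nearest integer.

Neyman allocation: n_h = n · N_h S_h / Σ N_i S_i, with n = 502.
  stratum 1: N_h·S_h = 1325·10.24 = 13568.00
  stratum 2: N_h·S_h = 1300·8.06 = 10478.00
  stratum 3: N_h·S_h = 1125·11.27 = 12678.75
Σ N_h S_h = 36724.75
n for stratum 3 = 502·12678.75/36724.75 = 173.309 → 173

173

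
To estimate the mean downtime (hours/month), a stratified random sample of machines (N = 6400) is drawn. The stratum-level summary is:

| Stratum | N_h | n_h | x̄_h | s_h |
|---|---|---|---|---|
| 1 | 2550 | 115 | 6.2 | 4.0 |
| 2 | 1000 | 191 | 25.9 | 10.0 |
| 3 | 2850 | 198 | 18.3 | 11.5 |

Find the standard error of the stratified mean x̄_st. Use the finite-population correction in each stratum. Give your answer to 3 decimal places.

V̂(x̄_st) = Σ W_h² (1 − n_h/N_h) s_h²/n_h, with W_h = N_h/N and N = 6400:
  stratum 1: (2550/6400)²·(1 − 115/2550)·4.0²/115 = 0.0210912
  stratum 2: (1000/6400)²·(1 − 191/1000)·10.0²/191 = 0.0103408
  stratum 3: (2850/6400)²·(1 − 198/2850)·11.5²/198 = 0.123251
V̂(x̄_st) = 0.154683
SE(x̄_st) = √0.154683 = 0.393297

SE(x̄_st) ≈ 0.393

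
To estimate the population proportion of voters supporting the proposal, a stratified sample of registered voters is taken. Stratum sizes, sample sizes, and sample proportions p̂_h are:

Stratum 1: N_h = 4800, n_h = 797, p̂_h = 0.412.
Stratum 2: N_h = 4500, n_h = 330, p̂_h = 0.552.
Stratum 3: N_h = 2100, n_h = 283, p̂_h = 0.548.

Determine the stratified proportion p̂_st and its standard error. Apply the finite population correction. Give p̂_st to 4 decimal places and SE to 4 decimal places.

p̂_st ≈ 0.4923, SE ≈ 0.0134

N = 11400; stratum weights W_h = N_h/N.
p̂_st = Σ W_h p̂_h = (4800·0.412 + 4500·0.552 + 2100·0.548)/11400 = 0.49232
V̂(p̂_st) = Σ W_h² (1 − n_h/N_h) p̂_h(1−p̂_h)/(n_h−1):
  stratum 1: (4800/11400)²·(1 − 797/4800)·0.412·0.588/796 = 4.49965e-05
  stratum 2: (4500/11400)²·(1 − 330/4500)·0.552·0.448/329 = 0.000108533
  stratum 3: (2100/11400)²·(1 − 283/2100)·0.548·0.452/282 = 2.5789e-05
V̂(p̂_st) = 0.000179318; SE = √V̂ = 0.013391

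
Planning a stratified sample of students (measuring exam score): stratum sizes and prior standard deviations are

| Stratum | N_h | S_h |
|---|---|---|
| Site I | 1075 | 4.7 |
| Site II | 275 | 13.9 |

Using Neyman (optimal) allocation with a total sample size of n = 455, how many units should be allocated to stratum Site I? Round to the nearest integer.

259

Neyman allocation: n_h = n · N_h S_h / Σ N_i S_i, with n = 455.
  stratum Site I: N_h·S_h = 1075·4.7 = 5052.50
  stratum Site II: N_h·S_h = 275·13.9 = 3822.50
Σ N_h S_h = 8875.00
n for stratum Site I = 455·5052.50/8875.00 = 259.030 → 259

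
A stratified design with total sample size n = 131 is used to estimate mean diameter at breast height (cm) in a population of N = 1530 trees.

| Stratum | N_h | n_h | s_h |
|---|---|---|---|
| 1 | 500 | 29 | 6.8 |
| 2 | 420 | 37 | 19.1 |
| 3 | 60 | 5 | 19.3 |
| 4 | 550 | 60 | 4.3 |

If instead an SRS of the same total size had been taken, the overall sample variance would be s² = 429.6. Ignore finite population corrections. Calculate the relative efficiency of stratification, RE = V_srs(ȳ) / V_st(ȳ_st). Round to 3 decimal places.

V̂(ȳ_st) = Σ W_h² s_h²/n_h, with W_h = N_h/N and N = 1530:
  stratum 1: (500/1530)²·6.8²/29 = 0.170285
  stratum 2: (420/1530)²·19.1²/37 = 0.742986
  stratum 3: (60/1530)²·19.3²/5 = 0.114568
  stratum 4: (550/1530)²·4.3²/60 = 0.0398225
V_st = 1.06766
V_srs = s²/n = 429.6/131 = 3.27939
Relative efficiency = V_srs / V_st = 3.27939/1.06766 = 3.0716

RE ≈ 3.072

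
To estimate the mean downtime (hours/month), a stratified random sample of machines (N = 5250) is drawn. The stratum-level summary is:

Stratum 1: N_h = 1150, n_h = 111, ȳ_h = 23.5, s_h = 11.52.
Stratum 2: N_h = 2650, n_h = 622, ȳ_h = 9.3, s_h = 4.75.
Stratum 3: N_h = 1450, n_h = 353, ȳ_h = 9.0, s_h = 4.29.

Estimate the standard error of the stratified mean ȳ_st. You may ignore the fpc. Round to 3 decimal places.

V̂(ȳ_st) = Σ W_h² s_h²/n_h, with W_h = N_h/N and N = 5250:
  stratum 1: (1150/5250)²·11.52²/111 = 0.0573666
  stratum 2: (2650/5250)²·4.75²/622 = 0.00924209
  stratum 3: (1450/5250)²·4.29²/353 = 0.00397702
V̂(ȳ_st) = 0.0705857
SE(ȳ_st) = √0.0705857 = 0.26568

SE(ȳ_st) ≈ 0.266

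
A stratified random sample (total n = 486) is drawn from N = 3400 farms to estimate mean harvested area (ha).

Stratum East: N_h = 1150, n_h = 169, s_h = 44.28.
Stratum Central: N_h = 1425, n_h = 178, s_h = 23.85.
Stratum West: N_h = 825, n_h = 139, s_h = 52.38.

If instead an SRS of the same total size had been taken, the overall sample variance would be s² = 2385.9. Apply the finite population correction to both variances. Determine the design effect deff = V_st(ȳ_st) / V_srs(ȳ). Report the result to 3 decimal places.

deff ≈ 0.616

V̂(ȳ_st) = Σ W_h² (1 − n_h/N_h) s_h²/n_h, with W_h = N_h/N and N = 3400:
  stratum East: (1150/3400)²·(1 − 169/1150)·44.28²/169 = 1.13224
  stratum Central: (1425/3400)²·(1 − 178/1425)·23.85²/178 = 0.491225
  stratum West: (825/3400)²·(1 − 139/825)·52.38²/139 = 0.966354
V_st = 2.58982
V_srs = (1 − 486/3400)·2385.9/486 = 4.20752
deff = V_st / V_srs = 2.58982/4.20752 = 0.6155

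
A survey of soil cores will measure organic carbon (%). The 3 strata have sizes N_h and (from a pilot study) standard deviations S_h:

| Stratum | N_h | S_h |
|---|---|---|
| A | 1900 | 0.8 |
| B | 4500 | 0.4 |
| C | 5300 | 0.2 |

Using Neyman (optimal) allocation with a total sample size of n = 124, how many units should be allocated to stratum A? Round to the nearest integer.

43

Neyman allocation: n_h = n · N_h S_h / Σ N_i S_i, with n = 124.
  stratum A: N_h·S_h = 1900·0.8 = 1520.00
  stratum B: N_h·S_h = 4500·0.4 = 1800.00
  stratum C: N_h·S_h = 5300·0.2 = 1060.00
Σ N_h S_h = 4380.00
n for stratum A = 124·1520.00/4380.00 = 43.032 → 43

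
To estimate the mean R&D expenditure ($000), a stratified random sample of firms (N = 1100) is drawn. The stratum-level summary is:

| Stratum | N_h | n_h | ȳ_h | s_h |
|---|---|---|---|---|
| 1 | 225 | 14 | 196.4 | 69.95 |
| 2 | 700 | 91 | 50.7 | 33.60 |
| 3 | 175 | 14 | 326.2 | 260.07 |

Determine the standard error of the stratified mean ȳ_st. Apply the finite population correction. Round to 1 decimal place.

SE(ȳ_st) ≈ 11.4

V̂(ȳ_st) = Σ W_h² (1 − n_h/N_h) s_h²/n_h, with W_h = N_h/N and N = 1100:
  stratum 1: (225/1100)²·(1 − 14/225)·69.95²/14 = 13.7128
  stratum 2: (700/1100)²·(1 − 91/700)·33.60²/91 = 4.37086
  stratum 3: (175/1100)²·(1 − 14/175)·260.07²/14 = 112.494
V̂(ȳ_st) = 130.578
SE(ȳ_st) = √130.578 = 11.4271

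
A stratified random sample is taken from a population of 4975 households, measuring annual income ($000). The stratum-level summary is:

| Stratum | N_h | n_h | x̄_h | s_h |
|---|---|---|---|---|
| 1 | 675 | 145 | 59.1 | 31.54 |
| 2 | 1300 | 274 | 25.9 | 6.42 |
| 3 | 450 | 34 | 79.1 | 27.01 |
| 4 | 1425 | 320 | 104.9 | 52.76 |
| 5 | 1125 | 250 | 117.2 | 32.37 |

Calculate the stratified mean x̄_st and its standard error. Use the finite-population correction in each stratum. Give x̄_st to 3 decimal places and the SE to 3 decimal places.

x̄_st ≈ 78.490, SE ≈ 0.995

x̄_st = Σ W_h x̄_h = (675·59.1 + 1300·25.9 + 450·79.1 + 1425·104.9 + 1125·117.2)/4975 = 78.49045
V̂(x̄_st) = Σ W_h² (1 − n_h/N_h) s_h²/n_h, with W_h = N_h/N and N = 4975:
  stratum 1: (675/4975)²·(1 − 145/675)·31.54²/145 = 0.0991628
  stratum 2: (1300/4975)²·(1 − 274/1300)·6.42²/274 = 0.00810633
  stratum 3: (450/4975)²·(1 − 34/450)·27.01²/34 = 0.162289
  stratum 4: (1425/4975)²·(1 − 320/1425)·52.76²/320 = 0.553415
  stratum 5: (1125/4975)²·(1 − 250/1125)·32.37²/250 = 0.166694
V̂(x̄_st) = 0.989667
SE(x̄_st) = √0.989667 = 0.99482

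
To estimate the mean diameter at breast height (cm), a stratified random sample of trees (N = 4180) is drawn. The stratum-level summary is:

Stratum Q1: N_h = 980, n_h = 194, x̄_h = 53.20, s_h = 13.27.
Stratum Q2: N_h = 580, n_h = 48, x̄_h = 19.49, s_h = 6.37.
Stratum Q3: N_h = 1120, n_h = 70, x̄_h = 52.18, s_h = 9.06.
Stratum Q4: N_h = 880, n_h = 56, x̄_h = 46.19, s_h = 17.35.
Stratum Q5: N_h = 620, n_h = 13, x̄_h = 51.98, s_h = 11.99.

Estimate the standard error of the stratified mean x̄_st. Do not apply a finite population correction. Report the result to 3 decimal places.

SE(x̄_st) ≈ 0.795

V̂(x̄_st) = Σ W_h² s_h²/n_h, with W_h = N_h/N and N = 4180:
  stratum Q1: (980/4180)²·13.27²/194 = 0.049893
  stratum Q2: (580/4180)²·6.37²/48 = 0.0162758
  stratum Q3: (1120/4180)²·9.06²/70 = 0.0841864
  stratum Q4: (880/4180)²·17.35²/56 = 0.238245
  stratum Q5: (620/4180)²·11.99²/13 = 0.243291
V̂(x̄_st) = 0.631891
SE(x̄_st) = √0.631891 = 0.794916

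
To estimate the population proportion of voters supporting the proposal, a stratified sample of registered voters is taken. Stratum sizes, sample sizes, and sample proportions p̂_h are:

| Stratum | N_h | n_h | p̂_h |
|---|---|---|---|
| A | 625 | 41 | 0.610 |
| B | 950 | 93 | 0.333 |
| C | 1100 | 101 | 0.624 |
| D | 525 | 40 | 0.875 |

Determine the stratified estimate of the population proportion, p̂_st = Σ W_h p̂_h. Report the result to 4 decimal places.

N = 3200; stratum weights W_h = N_h/N.
p̂_st = Σ W_h p̂_h = (625·0.610 + 950·0.333 + 1100·0.624 + 525·0.875)/3200 = 0.57605

p̂_st ≈ 0.5761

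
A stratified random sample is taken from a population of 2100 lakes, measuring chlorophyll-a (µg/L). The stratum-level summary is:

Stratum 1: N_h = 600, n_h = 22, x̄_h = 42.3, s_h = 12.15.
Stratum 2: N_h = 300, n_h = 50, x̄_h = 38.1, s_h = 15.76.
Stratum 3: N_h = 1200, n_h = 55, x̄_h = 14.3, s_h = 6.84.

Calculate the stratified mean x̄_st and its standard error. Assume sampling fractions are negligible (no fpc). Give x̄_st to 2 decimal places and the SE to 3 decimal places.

x̄_st = Σ W_h x̄_h = (600·42.3 + 300·38.1 + 1200·14.3)/2100 = 25.70000
V̂(x̄_st) = Σ W_h² s_h²/n_h, with W_h = N_h/N and N = 2100:
  stratum 1: (600/2100)²·12.15²/22 = 0.547764
  stratum 2: (300/2100)²·15.76²/50 = 0.101379
  stratum 3: (1200/2100)²·6.84²/55 = 0.277762
V̂(x̄_st) = 0.926905
SE(x̄_st) = √0.926905 = 0.962759

x̄_st ≈ 25.70, SE ≈ 0.963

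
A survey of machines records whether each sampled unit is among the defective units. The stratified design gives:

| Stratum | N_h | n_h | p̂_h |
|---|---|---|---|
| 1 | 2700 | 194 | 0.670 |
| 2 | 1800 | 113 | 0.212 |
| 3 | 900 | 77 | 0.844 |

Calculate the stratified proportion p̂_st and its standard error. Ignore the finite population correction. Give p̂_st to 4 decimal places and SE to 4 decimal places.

N = 5400; stratum weights W_h = N_h/N.
p̂_st = Σ W_h p̂_h = (2700·0.670 + 1800·0.212 + 900·0.844)/5400 = 0.54633
V̂(p̂_st) = Σ W_h² p̂_h(1−p̂_h)/(n_h−1):
  stratum 1: (2700/5400)²·0.670·0.330/193 = 0.000286399
  stratum 2: (1800/5400)²·0.212·0.788/112 = 0.00016573
  stratum 3: (900/5400)²·0.844·0.156/76 = 4.81228e-05
V̂(p̂_st) = 0.000500252; SE = √V̂ = 0.0223663

p̂_st ≈ 0.5463, SE ≈ 0.0224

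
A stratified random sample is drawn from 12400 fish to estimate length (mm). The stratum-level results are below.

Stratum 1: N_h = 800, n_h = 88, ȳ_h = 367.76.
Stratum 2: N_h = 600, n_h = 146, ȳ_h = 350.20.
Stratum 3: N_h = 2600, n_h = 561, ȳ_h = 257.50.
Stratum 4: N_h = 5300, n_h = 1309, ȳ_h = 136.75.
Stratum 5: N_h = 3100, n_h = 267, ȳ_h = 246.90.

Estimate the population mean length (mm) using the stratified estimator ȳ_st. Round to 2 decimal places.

N = Σ N_h = 12400. Stratum weights W_h = N_h/N.
ȳ_st = (800·367.76 + 600·350.20 + 2600·257.50 + 5300·136.75 + 3100·246.90) / 12400 = 214.8381

ȳ_st ≈ 214.84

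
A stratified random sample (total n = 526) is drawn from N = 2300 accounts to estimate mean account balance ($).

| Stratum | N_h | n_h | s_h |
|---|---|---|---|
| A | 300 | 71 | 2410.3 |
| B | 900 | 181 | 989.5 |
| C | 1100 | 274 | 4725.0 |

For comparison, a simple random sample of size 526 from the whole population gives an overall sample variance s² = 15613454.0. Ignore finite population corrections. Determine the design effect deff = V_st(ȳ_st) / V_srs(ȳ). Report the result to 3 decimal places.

V̂(ȳ_st) = Σ W_h² s_h²/n_h, with W_h = N_h/N and N = 2300:
  stratum A: (300/2300)²·2410.3²/71 = 1392.1
  stratum B: (900/2300)²·989.5²/181 = 828.29
  stratum C: (1100/2300)²·4725.0²/274 = 18637.3
V_st = 20857.7
V_srs = s²/n = 15613454.0/526 = 29683.4
deff = V_st / V_srs = 20857.7/29683.4 = 0.7027

deff ≈ 0.703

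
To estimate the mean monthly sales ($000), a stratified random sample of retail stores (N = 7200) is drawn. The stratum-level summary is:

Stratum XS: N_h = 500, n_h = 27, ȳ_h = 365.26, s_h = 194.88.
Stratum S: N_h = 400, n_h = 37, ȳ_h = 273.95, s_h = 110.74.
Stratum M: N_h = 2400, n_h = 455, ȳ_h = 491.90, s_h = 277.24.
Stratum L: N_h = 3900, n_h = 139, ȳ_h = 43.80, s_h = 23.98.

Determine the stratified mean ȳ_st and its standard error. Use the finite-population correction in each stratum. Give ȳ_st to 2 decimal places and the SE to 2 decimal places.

ȳ_st = Σ W_h ȳ_h = (500·365.26 + 400·273.95 + 2400·491.90 + 3900·43.80)/7200 = 228.27639
V̂(ȳ_st) = Σ W_h² (1 − n_h/N_h) s_h²/n_h, with W_h = N_h/N and N = 7200:
  stratum XS: (500/7200)²·(1 − 27/500)·194.88²/27 = 6.41707
  stratum S: (400/7200)²·(1 − 37/400)·110.74²/37 = 0.928344
  stratum M: (2400/7200)²·(1 − 455/2400)·277.24²/455 = 15.2113
  stratum L: (3900/7200)²·(1 − 139/3900)·23.98²/139 = 1.17054
V̂(ȳ_st) = 23.7273
SE(ȳ_st) = √23.7273 = 4.87106

ȳ_st ≈ 228.28, SE ≈ 4.87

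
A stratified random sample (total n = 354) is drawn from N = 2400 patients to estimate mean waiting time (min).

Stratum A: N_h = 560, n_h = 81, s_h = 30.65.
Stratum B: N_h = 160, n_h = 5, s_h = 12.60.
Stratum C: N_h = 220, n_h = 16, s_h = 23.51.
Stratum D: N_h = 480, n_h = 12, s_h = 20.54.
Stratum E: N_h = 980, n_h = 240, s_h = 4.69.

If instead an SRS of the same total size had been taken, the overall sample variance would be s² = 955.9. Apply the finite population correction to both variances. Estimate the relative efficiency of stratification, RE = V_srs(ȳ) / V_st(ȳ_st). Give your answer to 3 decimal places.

RE ≈ 0.989

V̂(ȳ_st) = Σ W_h² (1 − n_h/N_h) s_h²/n_h, with W_h = N_h/N and N = 2400:
  stratum A: (560/2400)²·(1 − 81/560)·30.65²/81 = 0.540104
  stratum B: (160/2400)²·(1 − 5/160)·12.60²/5 = 0.13671
  stratum C: (220/2400)²·(1 − 16/220)·23.51²/16 = 0.269163
  stratum D: (480/2400)²·(1 − 12/480)·20.54²/12 = 1.37115
  stratum E: (980/2400)²·(1 − 240/980)·4.69²/240 = 0.011539
V_st = 2.32866
V_srs = (1 − 354/2400)·955.9/354 = 2.30199
Relative efficiency = V_srs / V_st = 2.30199/2.32866 = 0.9885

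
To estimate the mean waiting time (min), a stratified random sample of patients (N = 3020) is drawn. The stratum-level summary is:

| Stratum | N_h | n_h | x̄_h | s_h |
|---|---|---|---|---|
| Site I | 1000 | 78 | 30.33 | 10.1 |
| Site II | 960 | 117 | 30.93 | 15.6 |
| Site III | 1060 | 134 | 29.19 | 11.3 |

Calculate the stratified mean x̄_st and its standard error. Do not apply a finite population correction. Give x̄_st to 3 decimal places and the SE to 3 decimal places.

x̄_st = Σ W_h x̄_h = (1000·30.33 + 960·30.93 + 1060·29.19)/3020 = 30.12060
V̂(x̄_st) = Σ W_h² s_h²/n_h, with W_h = N_h/N and N = 3020:
  stratum Site I: (1000/3020)²·10.1²/78 = 0.143395
  stratum Site II: (960/3020)²·15.6²/117 = 0.21018
  stratum Site III: (1060/3020)²·11.3²/134 = 0.117395
V̂(x̄_st) = 0.47097
SE(x̄_st) = √0.47097 = 0.686273

x̄_st ≈ 30.121, SE ≈ 0.686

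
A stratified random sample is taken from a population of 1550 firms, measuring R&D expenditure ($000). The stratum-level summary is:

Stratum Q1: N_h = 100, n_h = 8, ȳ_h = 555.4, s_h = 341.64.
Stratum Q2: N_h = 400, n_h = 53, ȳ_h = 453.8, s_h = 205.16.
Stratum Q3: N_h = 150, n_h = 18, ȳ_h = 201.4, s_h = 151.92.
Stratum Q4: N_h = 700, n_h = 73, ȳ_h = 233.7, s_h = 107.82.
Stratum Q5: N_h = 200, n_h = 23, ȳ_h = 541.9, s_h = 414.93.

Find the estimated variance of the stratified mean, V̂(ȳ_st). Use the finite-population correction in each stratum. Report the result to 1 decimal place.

V̂(ȳ_st) ≈ 251.7

V̂(ȳ_st) = Σ W_h² (1 − n_h/N_h) s_h²/n_h, with W_h = N_h/N and N = 1550:
  stratum Q1: (100/1550)²·(1 − 8/100)·341.64²/8 = 55.8691
  stratum Q2: (400/1550)²·(1 − 53/400)·205.16²/53 = 45.8813
  stratum Q3: (150/1550)²·(1 − 18/150)·151.92²/18 = 10.5672
  stratum Q4: (700/1550)²·(1 − 73/700)·107.82²/73 = 29.0923
  stratum Q5: (200/1550)²·(1 − 23/200)·414.93²/23 = 110.296
V̂(ȳ_st) = 251.706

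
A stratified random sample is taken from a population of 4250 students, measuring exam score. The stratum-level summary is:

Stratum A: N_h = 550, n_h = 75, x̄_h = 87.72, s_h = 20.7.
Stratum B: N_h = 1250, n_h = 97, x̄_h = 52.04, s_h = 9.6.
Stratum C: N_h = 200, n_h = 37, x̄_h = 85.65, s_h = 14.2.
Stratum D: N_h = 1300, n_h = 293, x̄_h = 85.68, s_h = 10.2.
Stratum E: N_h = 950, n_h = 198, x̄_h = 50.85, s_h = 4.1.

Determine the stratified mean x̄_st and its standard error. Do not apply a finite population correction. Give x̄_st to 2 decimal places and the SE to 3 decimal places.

x̄_st ≈ 68.26, SE ≈ 0.477

x̄_st = Σ W_h x̄_h = (550·87.72 + 1250·52.04 + 200·85.65 + 1300·85.68 + 950·50.85)/4250 = 68.26294
V̂(x̄_st) = Σ W_h² s_h²/n_h, with W_h = N_h/N and N = 4250:
  stratum A: (550/4250)²·20.7²/75 = 0.0956813
  stratum B: (1250/4250)²·9.6²/97 = 0.0821888
  stratum C: (200/4250)²·14.2²/37 = 0.0120686
  stratum D: (1300/4250)²·10.2²/293 = 0.0332232
  stratum E: (950/4250)²·4.1²/198 = 0.00424201
V̂(x̄_st) = 0.227404
SE(x̄_st) = √0.227404 = 0.476869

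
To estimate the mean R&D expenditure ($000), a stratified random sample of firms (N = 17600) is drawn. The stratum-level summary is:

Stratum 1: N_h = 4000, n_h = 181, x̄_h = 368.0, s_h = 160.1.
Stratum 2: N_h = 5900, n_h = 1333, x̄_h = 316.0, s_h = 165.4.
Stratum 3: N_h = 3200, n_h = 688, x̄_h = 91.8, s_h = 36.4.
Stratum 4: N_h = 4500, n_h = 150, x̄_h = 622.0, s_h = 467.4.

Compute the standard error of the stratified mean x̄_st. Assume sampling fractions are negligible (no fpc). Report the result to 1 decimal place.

V̂(x̄_st) = Σ W_h² s_h²/n_h, with W_h = N_h/N and N = 17600:
  stratum 1: (4000/17600)²·160.1²/181 = 7.31474
  stratum 2: (5900/17600)²·165.4²/1333 = 2.30632
  stratum 3: (3200/17600)²·36.4²/688 = 0.0636633
  stratum 4: (4500/17600)²·467.4²/150 = 95.2107
V̂(x̄_st) = 104.895
SE(x̄_st) = √104.895 = 10.2418

SE(x̄_st) ≈ 10.2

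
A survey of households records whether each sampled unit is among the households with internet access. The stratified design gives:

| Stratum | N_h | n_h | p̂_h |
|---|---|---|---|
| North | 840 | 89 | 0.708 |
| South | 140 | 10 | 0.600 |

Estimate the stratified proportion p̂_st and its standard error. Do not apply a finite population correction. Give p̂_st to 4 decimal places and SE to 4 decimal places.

p̂_st ≈ 0.6926, SE ≈ 0.0476

N = 980; stratum weights W_h = N_h/N.
p̂_st = Σ W_h p̂_h = (840·0.708 + 140·0.600)/980 = 0.69257
V̂(p̂_st) = Σ W_h² p̂_h(1−p̂_h)/(n_h−1):
  stratum North: (840/980)²·0.708·0.292/88 = 0.001726
  stratum South: (140/980)²·0.600·0.400/9 = 0.000544218
V̂(p̂_st) = 0.00227021; SE = √V̂ = 0.0476468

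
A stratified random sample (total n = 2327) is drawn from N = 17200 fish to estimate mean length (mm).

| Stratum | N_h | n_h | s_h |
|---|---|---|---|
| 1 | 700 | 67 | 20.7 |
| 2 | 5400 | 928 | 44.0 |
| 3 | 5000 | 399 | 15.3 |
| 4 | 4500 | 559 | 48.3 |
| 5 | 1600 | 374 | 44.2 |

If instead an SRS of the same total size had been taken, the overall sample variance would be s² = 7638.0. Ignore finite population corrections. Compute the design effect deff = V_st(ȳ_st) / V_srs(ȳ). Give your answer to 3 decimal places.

V̂(ȳ_st) = Σ W_h² s_h²/n_h, with W_h = N_h/N and N = 17200:
  stratum 1: (700/17200)²·20.7²/67 = 0.0105927
  stratum 2: (5400/17200)²·44.0²/928 = 0.205631
  stratum 3: (5000/17200)²·15.3²/399 = 0.0495785
  stratum 4: (4500/17200)²·48.3²/559 = 0.285661
  stratum 5: (1600/17200)²·44.2²/374 = 0.0452018
V_st = 0.596664
V_srs = s²/n = 7638.0/2327 = 3.28234
deff = V_st / V_srs = 0.596664/3.28234 = 0.1818

deff ≈ 0.182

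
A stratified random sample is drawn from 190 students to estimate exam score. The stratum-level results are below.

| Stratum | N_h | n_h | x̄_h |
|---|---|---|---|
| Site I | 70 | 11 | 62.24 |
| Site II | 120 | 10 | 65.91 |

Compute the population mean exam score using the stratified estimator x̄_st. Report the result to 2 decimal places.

N = Σ N_h = 190. Stratum weights W_h = N_h/N.
x̄_st = (70·62.24 + 120·65.91) / 190 = 64.5579

x̄_st ≈ 64.56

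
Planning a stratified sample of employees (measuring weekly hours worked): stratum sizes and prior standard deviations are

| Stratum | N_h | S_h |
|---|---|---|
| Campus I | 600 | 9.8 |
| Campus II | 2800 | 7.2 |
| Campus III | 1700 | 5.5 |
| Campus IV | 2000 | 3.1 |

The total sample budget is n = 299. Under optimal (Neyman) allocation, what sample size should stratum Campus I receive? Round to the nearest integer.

42

Neyman allocation: n_h = n · N_h S_h / Σ N_i S_i, with n = 299.
  stratum Campus I: N_h·S_h = 600·9.8 = 5880.00
  stratum Campus II: N_h·S_h = 2800·7.2 = 20160.00
  stratum Campus III: N_h·S_h = 1700·5.5 = 9350.00
  stratum Campus IV: N_h·S_h = 2000·3.1 = 6200.00
Σ N_h S_h = 41590.00
n for stratum Campus I = 299·5880.00/41590.00 = 42.273 → 42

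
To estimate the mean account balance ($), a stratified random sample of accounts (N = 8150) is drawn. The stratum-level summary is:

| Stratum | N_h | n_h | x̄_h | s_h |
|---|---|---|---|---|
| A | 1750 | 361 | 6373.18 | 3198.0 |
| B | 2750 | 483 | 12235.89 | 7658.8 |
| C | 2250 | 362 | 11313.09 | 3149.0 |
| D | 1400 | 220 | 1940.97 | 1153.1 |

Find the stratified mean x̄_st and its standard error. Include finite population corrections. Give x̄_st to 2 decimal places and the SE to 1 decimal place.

x̄_st = Σ W_h x̄_h = (1750·6373.18 + 2750·12235.89 + 2250·11313.09 + 1400·1940.97)/8150 = 8953.81264
V̂(x̄_st) = Σ W_h² (1 − n_h/N_h) s_h²/n_h, with W_h = N_h/N and N = 8150:
  stratum A: (1750/8150)²·(1 − 361/1750)·3198.0²/361 = 1036.75
  stratum B: (2750/8150)²·(1 − 483/2750)·7658.8²/483 = 11398.4
  stratum C: (2250/8150)²·(1 − 362/2250)·3149.0²/362 = 1751.89
  stratum D: (1400/8150)²·(1 − 220/1400)·1153.1²/220 = 150.316
V̂(x̄_st) = 14337.3
SE(x̄_st) = √14337.3 = 119.739

x̄_st ≈ 8953.81, SE ≈ 119.7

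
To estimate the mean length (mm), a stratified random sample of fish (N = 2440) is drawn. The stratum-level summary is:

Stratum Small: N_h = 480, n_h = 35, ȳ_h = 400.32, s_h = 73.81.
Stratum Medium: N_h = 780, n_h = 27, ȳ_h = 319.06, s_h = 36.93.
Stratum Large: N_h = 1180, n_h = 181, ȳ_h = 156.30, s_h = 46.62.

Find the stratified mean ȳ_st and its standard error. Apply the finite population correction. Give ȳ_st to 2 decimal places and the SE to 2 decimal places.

ȳ_st = Σ W_h ȳ_h = (480·400.32 + 780·319.06 + 1180·156.30)/2440 = 256.33377
V̂(ȳ_st) = Σ W_h² (1 − n_h/N_h) s_h²/n_h, with W_h = N_h/N and N = 2440:
  stratum Small: (480/2440)²·(1 − 35/480)·73.81²/35 = 5.5845
  stratum Medium: (780/2440)²·(1 − 27/780)·36.93²/27 = 4.98316
  stratum Large: (1180/2440)²·(1 − 181/1180)·46.62²/181 = 2.37757
V̂(ȳ_st) = 12.9452
SE(ȳ_st) = √12.9452 = 3.59795

ȳ_st ≈ 256.33, SE ≈ 3.60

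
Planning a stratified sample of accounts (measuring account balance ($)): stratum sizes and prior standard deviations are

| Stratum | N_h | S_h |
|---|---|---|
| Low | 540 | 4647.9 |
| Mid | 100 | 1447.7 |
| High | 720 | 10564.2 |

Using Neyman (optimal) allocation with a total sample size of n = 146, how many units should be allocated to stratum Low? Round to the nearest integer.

36

Neyman allocation: n_h = n · N_h S_h / Σ N_i S_i, with n = 146.
  stratum Low: N_h·S_h = 540·4647.9 = 2509866.00
  stratum Mid: N_h·S_h = 100·1447.7 = 144770.00
  stratum High: N_h·S_h = 720·10564.2 = 7606224.00
Σ N_h S_h = 10260860.00
n for stratum Low = 146·2509866.00/10260860.00 = 35.712 → 36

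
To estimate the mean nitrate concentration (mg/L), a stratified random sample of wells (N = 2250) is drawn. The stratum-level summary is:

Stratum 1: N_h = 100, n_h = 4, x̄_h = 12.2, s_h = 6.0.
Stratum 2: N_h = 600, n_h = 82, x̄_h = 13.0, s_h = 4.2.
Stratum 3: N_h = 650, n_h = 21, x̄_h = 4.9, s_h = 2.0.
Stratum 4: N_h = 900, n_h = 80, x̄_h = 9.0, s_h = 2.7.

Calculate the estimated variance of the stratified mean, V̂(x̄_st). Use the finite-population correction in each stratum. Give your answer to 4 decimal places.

V̂(x̄_st) = Σ W_h² (1 − n_h/N_h) s_h²/n_h, with W_h = N_h/N and N = 2250:
  stratum 1: (100/2250)²·(1 − 4/100)·6.0²/4 = 0.0170667
  stratum 2: (600/2250)²·(1 − 82/600)·4.2²/82 = 0.0132069
  stratum 3: (650/2250)²·(1 − 21/650)·2.0²/21 = 0.015383
  stratum 4: (900/2250)²·(1 − 80/900)·2.7²/80 = 0.013284
V̂(x̄_st) = 0.0589405

V̂(x̄_st) ≈ 0.0589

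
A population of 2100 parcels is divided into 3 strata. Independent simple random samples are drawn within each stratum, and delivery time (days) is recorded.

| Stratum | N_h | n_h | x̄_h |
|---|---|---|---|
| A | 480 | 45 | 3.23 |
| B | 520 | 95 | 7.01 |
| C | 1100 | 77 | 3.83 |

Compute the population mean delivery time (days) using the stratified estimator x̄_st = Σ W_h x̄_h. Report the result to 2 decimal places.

x̄_st ≈ 4.48

N = Σ N_h = 2100. Stratum weights W_h = N_h/N.
x̄_st = (480·3.23 + 520·7.01 + 1100·3.83) / 2100 = 4.4803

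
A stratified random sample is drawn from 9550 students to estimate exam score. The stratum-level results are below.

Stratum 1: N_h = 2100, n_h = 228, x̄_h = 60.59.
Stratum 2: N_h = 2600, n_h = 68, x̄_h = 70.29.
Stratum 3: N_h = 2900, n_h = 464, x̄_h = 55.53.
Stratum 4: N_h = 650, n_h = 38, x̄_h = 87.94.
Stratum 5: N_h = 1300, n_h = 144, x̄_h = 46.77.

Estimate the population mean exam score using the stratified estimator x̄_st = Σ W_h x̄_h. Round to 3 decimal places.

x̄_st ≈ 61.675

N = Σ N_h = 9550. Stratum weights W_h = N_h/N.
x̄_st = (2100·60.59 + 2600·70.29 + 2900·55.53 + 650·87.94 + 1300·46.77) / 9550 = 61.67455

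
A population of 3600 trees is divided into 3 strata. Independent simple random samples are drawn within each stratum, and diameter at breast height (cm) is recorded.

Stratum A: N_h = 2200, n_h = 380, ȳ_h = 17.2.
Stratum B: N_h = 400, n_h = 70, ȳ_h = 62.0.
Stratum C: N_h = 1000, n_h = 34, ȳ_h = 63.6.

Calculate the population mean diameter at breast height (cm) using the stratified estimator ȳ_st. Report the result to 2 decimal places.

ȳ_st ≈ 35.07

N = Σ N_h = 3600. Stratum weights W_h = N_h/N.
ȳ_st = (2200·17.2 + 400·62.0 + 1000·63.6) / 3600 = 35.0667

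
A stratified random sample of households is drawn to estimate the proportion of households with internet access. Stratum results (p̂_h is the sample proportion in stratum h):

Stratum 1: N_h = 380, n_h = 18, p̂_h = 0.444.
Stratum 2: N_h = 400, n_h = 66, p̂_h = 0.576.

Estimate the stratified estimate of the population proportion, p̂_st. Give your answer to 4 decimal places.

p̂_st ≈ 0.5117

N = 780; stratum weights W_h = N_h/N.
p̂_st = Σ W_h p̂_h = (380·0.444 + 400·0.576)/780 = 0.51169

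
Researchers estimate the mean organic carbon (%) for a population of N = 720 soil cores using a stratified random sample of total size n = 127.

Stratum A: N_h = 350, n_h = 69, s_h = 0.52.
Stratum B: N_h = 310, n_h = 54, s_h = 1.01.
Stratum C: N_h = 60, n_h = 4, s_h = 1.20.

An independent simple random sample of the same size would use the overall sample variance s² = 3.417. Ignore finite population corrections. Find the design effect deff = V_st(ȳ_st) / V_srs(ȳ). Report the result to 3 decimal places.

V̂(ȳ_st) = Σ W_h² s_h²/n_h, with W_h = N_h/N and N = 720:
  stratum A: (350/720)²·0.52²/69 = 0.000926038
  stratum B: (310/720)²·1.01²/54 = 0.00350193
  stratum C: (60/720)²·1.20²/4 = 0.0025
V_st = 0.00692797
V_srs = s²/n = 3.417/127 = 0.0269055
deff = V_st / V_srs = 0.00692797/0.0269055 = 0.2575

deff ≈ 0.257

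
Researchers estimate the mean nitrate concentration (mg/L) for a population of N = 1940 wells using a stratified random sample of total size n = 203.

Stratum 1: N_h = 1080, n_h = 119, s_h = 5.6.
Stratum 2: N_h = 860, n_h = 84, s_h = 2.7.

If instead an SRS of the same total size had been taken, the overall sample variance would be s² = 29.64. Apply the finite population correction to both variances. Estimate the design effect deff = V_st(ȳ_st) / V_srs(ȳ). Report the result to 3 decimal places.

deff ≈ 0.674

V̂(ȳ_st) = Σ W_h² (1 − n_h/N_h) s_h²/n_h, with W_h = N_h/N and N = 1940:
  stratum 1: (1080/1940)²·(1 − 119/1080)·5.6²/119 = 0.0726729
  stratum 2: (860/1940)²·(1 − 84/860)·2.7²/84 = 0.0153888
V_st = 0.0880618
V_srs = (1 − 203/1940)·29.64/203 = 0.130732
deff = V_st / V_srs = 0.0880618/0.130732 = 0.6736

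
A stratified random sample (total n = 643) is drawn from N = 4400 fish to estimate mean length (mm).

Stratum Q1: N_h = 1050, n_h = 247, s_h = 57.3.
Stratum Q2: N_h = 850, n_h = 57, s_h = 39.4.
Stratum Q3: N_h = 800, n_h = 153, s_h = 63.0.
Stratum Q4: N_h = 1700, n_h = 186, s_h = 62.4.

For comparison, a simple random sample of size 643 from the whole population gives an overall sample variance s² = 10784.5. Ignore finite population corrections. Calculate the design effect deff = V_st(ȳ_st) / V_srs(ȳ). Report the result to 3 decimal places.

V̂(ȳ_st) = Σ W_h² s_h²/n_h, with W_h = N_h/N and N = 4400:
  stratum Q1: (1050/4400)²·57.3²/247 = 0.756982
  stratum Q2: (850/4400)²·39.4²/57 = 1.01637
  stratum Q3: (800/4400)²·63.0²/153 = 0.85756
  stratum Q4: (1700/4400)²·62.4²/186 = 3.12499
V_st = 5.7559
V_srs = s²/n = 10784.5/643 = 16.7722
deff = V_st / V_srs = 5.7559/16.7722 = 0.3432

deff ≈ 0.343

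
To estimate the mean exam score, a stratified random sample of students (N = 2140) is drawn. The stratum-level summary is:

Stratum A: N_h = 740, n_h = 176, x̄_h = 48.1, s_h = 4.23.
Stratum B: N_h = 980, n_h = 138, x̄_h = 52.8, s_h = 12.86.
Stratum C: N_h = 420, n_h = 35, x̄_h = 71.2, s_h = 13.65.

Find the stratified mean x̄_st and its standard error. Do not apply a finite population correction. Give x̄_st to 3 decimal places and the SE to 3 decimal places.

x̄_st ≈ 54.786, SE ≈ 0.684

x̄_st = Σ W_h x̄_h = (740·48.1 + 980·52.8 + 420·71.2)/2140 = 54.78598
V̂(x̄_st) = Σ W_h² s_h²/n_h, with W_h = N_h/N and N = 2140:
  stratum A: (740/2140)²·4.23²/176 = 0.0121564
  stratum B: (980/2140)²·12.86²/138 = 0.25132
  stratum C: (420/2140)²·13.65²/35 = 0.205054
V̂(x̄_st) = 0.468531
SE(x̄_st) = √0.468531 = 0.684493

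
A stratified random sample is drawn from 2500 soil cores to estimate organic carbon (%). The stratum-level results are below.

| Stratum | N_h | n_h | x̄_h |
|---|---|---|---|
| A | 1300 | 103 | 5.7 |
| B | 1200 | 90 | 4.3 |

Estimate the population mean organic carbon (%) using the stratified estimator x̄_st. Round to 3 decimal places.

x̄_st ≈ 5.028

N = Σ N_h = 2500. Stratum weights W_h = N_h/N.
x̄_st = (1300·5.7 + 1200·4.3) / 2500 = 5.02800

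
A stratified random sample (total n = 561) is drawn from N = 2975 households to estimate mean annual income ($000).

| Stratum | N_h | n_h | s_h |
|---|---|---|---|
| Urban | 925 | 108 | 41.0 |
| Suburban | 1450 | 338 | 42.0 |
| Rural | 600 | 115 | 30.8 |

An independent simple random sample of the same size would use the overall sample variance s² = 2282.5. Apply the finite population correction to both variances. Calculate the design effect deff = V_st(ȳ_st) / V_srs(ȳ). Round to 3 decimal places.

V̂(ȳ_st) = Σ W_h² (1 − n_h/N_h) s_h²/n_h, with W_h = N_h/N and N = 2975:
  stratum Urban: (925/2975)²·(1 − 108/925)·41.0²/108 = 1.32903
  stratum Suburban: (1450/2975)²·(1 − 338/1450)·42.0²/338 = 0.950782
  stratum Rural: (600/2975)²·(1 − 115/600)·30.8²/115 = 0.271221
V_st = 2.55103
V_srs = (1 − 561/2975)·2282.5/561 = 3.3014
deff = V_st / V_srs = 2.55103/3.3014 = 0.7727

deff ≈ 0.773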